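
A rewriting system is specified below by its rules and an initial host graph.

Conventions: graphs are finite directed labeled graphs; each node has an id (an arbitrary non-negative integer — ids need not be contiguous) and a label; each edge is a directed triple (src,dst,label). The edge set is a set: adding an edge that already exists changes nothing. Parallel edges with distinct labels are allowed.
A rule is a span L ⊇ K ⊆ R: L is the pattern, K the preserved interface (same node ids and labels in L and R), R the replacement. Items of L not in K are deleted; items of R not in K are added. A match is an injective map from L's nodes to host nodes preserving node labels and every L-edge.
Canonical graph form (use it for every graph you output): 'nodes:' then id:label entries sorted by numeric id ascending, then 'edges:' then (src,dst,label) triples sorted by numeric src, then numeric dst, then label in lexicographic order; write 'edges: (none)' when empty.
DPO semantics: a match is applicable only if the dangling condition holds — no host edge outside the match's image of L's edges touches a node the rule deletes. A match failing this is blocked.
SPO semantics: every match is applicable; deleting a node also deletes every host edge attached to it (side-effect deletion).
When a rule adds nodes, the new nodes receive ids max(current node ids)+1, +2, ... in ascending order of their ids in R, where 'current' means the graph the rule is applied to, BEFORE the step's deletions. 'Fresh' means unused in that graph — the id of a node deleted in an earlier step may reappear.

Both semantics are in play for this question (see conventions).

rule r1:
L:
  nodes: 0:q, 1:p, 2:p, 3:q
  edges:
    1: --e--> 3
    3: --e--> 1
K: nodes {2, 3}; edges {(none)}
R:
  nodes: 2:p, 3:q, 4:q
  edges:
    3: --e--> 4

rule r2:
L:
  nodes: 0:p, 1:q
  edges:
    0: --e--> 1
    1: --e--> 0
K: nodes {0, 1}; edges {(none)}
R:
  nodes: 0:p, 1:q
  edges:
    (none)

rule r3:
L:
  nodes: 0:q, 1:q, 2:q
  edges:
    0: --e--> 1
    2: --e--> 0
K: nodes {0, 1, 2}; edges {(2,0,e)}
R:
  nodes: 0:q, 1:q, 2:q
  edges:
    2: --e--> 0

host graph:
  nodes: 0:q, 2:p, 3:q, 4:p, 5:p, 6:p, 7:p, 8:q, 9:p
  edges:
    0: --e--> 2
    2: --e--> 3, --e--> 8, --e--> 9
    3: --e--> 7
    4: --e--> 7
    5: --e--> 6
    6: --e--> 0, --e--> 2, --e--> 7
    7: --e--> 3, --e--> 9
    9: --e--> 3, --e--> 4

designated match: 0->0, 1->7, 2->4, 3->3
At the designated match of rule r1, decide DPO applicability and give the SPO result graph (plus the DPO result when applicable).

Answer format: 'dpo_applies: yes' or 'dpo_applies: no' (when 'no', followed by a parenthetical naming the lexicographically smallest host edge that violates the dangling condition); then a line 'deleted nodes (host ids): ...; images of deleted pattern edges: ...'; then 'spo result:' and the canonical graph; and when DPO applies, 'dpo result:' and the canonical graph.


dpo_applies: no
(the rule deletes node 0, which keeps host edge (0,2,e) outside the match image — the dangling condition fails, DPO blocks; SPO proceeds and side-deletes such edges)
deleted nodes (host ids): 0, 7; images of deleted pattern edges: (3,7,e); (7,3,e)
spo result:
nodes: 2:p, 3:q, 4:p, 5:p, 6:p, 8:q, 9:p, 10:q
edges: (2,3,e); (2,8,e); (2,9,e); (3,10,e); (5,6,e); (6,2,e); (9,3,e); (9,4,e)


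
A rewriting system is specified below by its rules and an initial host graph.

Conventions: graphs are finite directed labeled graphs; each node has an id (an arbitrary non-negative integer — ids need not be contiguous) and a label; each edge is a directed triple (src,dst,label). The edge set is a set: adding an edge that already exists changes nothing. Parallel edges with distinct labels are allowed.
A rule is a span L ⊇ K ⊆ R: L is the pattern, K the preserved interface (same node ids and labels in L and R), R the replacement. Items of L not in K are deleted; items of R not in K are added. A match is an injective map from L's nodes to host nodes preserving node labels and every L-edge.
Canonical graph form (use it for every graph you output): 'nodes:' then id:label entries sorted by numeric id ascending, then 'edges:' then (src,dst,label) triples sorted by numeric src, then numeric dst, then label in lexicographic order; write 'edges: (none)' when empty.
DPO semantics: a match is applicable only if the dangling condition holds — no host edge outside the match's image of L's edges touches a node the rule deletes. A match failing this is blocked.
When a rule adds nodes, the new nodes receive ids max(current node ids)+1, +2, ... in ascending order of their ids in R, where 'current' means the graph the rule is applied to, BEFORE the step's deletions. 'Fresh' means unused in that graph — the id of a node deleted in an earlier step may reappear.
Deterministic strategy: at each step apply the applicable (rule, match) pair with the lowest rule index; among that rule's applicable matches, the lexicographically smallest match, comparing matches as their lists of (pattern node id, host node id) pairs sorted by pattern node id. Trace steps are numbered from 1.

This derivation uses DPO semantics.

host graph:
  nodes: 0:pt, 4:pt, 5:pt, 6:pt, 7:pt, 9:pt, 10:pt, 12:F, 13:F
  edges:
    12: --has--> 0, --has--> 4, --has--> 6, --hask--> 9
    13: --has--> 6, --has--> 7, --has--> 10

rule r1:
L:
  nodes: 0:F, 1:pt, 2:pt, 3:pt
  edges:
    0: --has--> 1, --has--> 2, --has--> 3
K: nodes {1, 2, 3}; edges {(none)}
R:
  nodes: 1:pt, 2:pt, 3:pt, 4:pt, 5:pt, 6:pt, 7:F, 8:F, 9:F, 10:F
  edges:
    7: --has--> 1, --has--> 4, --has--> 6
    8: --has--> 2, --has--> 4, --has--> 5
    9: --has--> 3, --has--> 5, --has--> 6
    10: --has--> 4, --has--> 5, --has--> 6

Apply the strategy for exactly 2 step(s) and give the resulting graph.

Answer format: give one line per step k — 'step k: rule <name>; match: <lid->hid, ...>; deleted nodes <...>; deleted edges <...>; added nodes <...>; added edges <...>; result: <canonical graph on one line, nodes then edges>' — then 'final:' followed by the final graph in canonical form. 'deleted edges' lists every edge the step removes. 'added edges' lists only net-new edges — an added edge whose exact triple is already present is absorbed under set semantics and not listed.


step 1: rule r1; match: 0->13, 1->6, 2->7, 3->10; deleted nodes 13; deleted edges (13,6,has); (13,7,has); (13,10,has); added nodes 14, 15, 16, 17, 18, 19, 20; added edges (17,6,has); (17,14,has); (17,16,has); (18,7,has); (18,14,has); (18,15,has); (19,10,has); (19,15,has); (19,16,has); (20,14,has); (20,15,has); (20,16,has); result: nodes: 0:pt, 4:pt, 5:pt, 6:pt, 7:pt, 9:pt, 10:pt, 12:F, 14:pt, 15:pt, 16:pt, 17:F, 18:F, 19:F, 20:F edges: (12,0,has); (12,4,has); (12,6,has); (12,9,hask); (17,6,has); (17,14,has); (17,16,has); (18,7,has); (18,14,has); (18,15,has); (19,10,has); (19,15,has); (19,16,has); (20,14,has); (20,15,has); (20,16,has)
step 2: rule r1; match: 0->17, 1->6, 2->14, 3->16; deleted nodes 17; deleted edges (17,6,has); (17,14,has); (17,16,has); added nodes 21, 22, 23, 24, 25, 26, 27; added edges (24,6,has); (24,21,has); (24,23,has); (25,14,has); (25,21,has); (25,22,has); (26,16,has); (26,22,has); (26,23,has); (27,21,has); (27,22,has); (27,23,has); result: nodes: 0:pt, 4:pt, 5:pt, 6:pt, 7:pt, 9:pt, 10:pt, 12:F, 14:pt, 15:pt, 16:pt, 18:F, 19:F, 20:F, 21:pt, 22:pt, 23:pt, 24:F, 25:F, 26:F, 27:F edges: (12,0,has); (12,4,has); (12,6,has); (12,9,hask); (18,7,has); (18,14,has); (18,15,has); (19,10,has); (19,15,has); (19,16,has); (20,14,has); (20,15,has); (20,16,has); (24,6,has); (24,21,has); (24,23,has); (25,14,has); (25,21,has); (25,22,has); (26,16,has); (26,22,has); (26,23,has); (27,21,has); (27,22,has); (27,23,has)
final:
nodes: 0:pt, 4:pt, 5:pt, 6:pt, 7:pt, 9:pt, 10:pt, 12:F, 14:pt, 15:pt, 16:pt, 18:F, 19:F, 20:F, 21:pt, 22:pt, 23:pt, 24:F, 25:F, 26:F, 27:F
edges: (12,0,has); (12,4,has); (12,6,has); (12,9,hask); (18,7,has); (18,14,has); (18,15,has); (19,10,has); (19,15,has); (19,16,has); (20,14,has); (20,15,has); (20,16,has); (24,6,has); (24,21,has); (24,23,has); (25,14,has); (25,21,has); (25,22,has); (26,16,has); (26,22,has); (26,23,has); (27,21,has); (27,22,has); (27,23,has)


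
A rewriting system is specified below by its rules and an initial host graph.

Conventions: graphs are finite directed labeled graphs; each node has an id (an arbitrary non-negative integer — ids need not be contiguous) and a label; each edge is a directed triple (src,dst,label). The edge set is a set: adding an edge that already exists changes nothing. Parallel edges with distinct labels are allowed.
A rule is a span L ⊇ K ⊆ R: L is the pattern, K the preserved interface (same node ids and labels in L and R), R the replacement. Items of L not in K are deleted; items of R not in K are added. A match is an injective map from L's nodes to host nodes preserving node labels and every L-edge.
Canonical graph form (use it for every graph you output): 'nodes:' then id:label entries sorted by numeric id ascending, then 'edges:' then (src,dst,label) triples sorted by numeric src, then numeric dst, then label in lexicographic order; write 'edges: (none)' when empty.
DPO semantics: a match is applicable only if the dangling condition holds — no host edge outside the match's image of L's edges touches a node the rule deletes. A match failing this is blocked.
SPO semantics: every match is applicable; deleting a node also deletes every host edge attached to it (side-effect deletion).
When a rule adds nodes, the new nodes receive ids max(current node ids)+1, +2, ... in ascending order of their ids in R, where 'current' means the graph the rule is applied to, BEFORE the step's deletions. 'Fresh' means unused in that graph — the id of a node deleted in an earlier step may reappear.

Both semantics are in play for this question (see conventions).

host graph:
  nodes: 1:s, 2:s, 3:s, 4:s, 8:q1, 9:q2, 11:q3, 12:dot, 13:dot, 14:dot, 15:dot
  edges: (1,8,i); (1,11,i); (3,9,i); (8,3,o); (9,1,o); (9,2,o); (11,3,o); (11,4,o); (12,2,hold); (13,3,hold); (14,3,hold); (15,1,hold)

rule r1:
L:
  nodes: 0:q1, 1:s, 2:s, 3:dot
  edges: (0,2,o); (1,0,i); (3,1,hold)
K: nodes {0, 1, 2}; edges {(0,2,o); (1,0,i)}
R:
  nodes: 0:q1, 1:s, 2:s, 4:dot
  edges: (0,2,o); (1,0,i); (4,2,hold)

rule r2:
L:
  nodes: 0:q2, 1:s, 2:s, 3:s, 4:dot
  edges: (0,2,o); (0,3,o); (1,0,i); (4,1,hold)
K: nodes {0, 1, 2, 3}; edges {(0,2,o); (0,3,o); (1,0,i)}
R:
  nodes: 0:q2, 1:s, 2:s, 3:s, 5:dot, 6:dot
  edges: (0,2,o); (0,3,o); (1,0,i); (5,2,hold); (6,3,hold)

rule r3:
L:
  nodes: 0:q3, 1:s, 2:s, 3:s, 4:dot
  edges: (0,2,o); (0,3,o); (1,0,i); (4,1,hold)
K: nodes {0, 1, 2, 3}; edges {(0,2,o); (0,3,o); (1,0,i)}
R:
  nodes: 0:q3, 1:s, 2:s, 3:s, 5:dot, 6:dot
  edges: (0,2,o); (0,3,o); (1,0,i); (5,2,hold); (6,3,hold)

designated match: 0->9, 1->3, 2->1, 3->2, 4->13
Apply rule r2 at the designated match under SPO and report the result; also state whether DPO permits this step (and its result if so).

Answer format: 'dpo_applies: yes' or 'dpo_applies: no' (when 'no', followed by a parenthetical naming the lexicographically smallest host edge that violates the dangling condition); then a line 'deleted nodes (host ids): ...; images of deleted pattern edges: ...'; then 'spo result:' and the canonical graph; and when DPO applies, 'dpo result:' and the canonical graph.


dpo_applies: yes
deleted nodes (host ids): 13; images of deleted pattern edges: (13,3,hold)
spo result:
nodes: 1:s, 2:s, 3:s, 4:s, 8:q1, 9:q2, 11:q3, 12:dot, 14:dot, 15:dot, 16:dot, 17:dot
edges: (1,8,i); (1,11,i); (3,9,i); (8,3,o); (9,1,o); (9,2,o); (11,3,o); (11,4,o); (12,2,hold); (14,3,hold); (15,1,hold); (16,1,hold); (17,2,hold)
dpo result:
nodes: 1:s, 2:s, 3:s, 4:s, 8:q1, 9:q2, 11:q3, 12:dot, 14:dot, 15:dot, 16:dot, 17:dot
edges: (1,8,i); (1,11,i); (3,9,i); (8,3,o); (9,1,o); (9,2,o); (11,3,o); (11,4,o); (12,2,hold); (14,3,hold); (15,1,hold); (16,1,hold); (17,2,hold)


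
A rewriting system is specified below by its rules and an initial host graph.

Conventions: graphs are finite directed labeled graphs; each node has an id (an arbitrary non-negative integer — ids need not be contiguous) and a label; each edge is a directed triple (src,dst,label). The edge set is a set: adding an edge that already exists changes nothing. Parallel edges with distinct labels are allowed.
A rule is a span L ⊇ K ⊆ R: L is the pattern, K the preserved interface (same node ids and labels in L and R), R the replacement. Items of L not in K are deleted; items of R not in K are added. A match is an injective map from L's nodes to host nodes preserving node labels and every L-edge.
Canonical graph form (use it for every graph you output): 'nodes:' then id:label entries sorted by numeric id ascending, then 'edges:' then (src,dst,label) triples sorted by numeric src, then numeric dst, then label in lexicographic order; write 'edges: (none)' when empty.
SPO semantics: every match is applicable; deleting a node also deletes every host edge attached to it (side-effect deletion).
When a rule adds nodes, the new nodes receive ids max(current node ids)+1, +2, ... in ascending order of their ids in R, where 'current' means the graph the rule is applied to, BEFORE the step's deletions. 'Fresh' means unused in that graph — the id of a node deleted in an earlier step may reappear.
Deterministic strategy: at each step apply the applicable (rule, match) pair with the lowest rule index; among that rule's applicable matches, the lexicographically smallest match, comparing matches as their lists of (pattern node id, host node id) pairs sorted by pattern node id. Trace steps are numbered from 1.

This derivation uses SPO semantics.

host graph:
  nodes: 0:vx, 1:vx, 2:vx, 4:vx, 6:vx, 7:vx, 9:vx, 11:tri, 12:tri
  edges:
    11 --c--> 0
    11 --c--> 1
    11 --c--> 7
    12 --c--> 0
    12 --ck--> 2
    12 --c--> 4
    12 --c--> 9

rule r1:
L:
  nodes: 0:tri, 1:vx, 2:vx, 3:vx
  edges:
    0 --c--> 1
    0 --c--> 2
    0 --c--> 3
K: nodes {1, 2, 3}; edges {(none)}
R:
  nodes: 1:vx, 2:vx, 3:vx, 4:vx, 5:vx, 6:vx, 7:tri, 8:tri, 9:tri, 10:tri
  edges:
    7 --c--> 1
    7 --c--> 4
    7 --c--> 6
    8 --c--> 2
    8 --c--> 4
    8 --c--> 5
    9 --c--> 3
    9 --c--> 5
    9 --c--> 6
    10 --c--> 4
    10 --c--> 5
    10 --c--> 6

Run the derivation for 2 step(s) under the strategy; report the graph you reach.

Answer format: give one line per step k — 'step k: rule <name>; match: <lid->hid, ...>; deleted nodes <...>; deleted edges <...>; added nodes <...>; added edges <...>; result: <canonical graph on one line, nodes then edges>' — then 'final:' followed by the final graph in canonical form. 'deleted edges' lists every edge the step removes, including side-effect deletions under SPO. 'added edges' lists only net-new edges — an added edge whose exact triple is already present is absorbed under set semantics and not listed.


step 1: rule r1; match: 0->11, 1->0, 2->1, 3->7; deleted nodes 11; deleted edges (11,0,c); (11,1,c); (11,7,c); added nodes 13, 14, 15, 16, 17, 18, 19; added edges (16,0,c); (16,13,c); (16,15,c); (17,1,c); (17,13,c); (17,14,c); (18,7,c); (18,14,c); (18,15,c); (19,13,c); (19,14,c); (19,15,c); result: nodes: 0:vx, 1:vx, 2:vx, 4:vx, 6:vx, 7:vx, 9:vx, 12:tri, 13:vx, 14:vx, 15:vx, 16:tri, 17:tri, 18:tri, 19:tri edges: (12,0,c); (12,2,ck); (12,4,c); (12,9,c); (16,0,c); (16,13,c); (16,15,c); (17,1,c); (17,13,c); (17,14,c); (18,7,c); (18,14,c); (18,15,c); (19,13,c); (19,14,c); (19,15,c)
step 2: rule r1; match: 0->12, 1->0, 2->4, 3->9; deleted nodes 12; deleted edges (12,0,c); (12,2,ck); (12,4,c); (12,9,c); added nodes 20, 21, 22, 23, 24, 25, 26; added edges (23,0,c); (23,20,c); (23,22,c); (24,4,c); (24,20,c); (24,21,c); (25,9,c); (25,21,c); (25,22,c); (26,20,c); (26,21,c); (26,22,c); result: nodes: 0:vx, 1:vx, 2:vx, 4:vx, 6:vx, 7:vx, 9:vx, 13:vx, 14:vx, 15:vx, 16:tri, 17:tri, 18:tri, 19:tri, 20:vx, 21:vx, 22:vx, 23:tri, 24:tri, 25:tri, 26:tri edges: (16,0,c); (16,13,c); (16,15,c); (17,1,c); (17,13,c); (17,14,c); (18,7,c); (18,14,c); (18,15,c); (19,13,c); (19,14,c); (19,15,c); (23,0,c); (23,20,c); (23,22,c); (24,4,c); (24,20,c); (24,21,c); (25,9,c); (25,21,c); (25,22,c); (26,20,c); (26,21,c); (26,22,c)
final:
nodes: 0:vx, 1:vx, 2:vx, 4:vx, 6:vx, 7:vx, 9:vx, 13:vx, 14:vx, 15:vx, 16:tri, 17:tri, 18:tri, 19:tri, 20:vx, 21:vx, 22:vx, 23:tri, 24:tri, 25:tri, 26:tri
edges: (16,0,c); (16,13,c); (16,15,c); (17,1,c); (17,13,c); (17,14,c); (18,7,c); (18,14,c); (18,15,c); (19,13,c); (19,14,c); (19,15,c); (23,0,c); (23,20,c); (23,22,c); (24,4,c); (24,20,c); (24,21,c); (25,9,c); (25,21,c); (25,22,c); (26,20,c); (26,21,c); (26,22,c)


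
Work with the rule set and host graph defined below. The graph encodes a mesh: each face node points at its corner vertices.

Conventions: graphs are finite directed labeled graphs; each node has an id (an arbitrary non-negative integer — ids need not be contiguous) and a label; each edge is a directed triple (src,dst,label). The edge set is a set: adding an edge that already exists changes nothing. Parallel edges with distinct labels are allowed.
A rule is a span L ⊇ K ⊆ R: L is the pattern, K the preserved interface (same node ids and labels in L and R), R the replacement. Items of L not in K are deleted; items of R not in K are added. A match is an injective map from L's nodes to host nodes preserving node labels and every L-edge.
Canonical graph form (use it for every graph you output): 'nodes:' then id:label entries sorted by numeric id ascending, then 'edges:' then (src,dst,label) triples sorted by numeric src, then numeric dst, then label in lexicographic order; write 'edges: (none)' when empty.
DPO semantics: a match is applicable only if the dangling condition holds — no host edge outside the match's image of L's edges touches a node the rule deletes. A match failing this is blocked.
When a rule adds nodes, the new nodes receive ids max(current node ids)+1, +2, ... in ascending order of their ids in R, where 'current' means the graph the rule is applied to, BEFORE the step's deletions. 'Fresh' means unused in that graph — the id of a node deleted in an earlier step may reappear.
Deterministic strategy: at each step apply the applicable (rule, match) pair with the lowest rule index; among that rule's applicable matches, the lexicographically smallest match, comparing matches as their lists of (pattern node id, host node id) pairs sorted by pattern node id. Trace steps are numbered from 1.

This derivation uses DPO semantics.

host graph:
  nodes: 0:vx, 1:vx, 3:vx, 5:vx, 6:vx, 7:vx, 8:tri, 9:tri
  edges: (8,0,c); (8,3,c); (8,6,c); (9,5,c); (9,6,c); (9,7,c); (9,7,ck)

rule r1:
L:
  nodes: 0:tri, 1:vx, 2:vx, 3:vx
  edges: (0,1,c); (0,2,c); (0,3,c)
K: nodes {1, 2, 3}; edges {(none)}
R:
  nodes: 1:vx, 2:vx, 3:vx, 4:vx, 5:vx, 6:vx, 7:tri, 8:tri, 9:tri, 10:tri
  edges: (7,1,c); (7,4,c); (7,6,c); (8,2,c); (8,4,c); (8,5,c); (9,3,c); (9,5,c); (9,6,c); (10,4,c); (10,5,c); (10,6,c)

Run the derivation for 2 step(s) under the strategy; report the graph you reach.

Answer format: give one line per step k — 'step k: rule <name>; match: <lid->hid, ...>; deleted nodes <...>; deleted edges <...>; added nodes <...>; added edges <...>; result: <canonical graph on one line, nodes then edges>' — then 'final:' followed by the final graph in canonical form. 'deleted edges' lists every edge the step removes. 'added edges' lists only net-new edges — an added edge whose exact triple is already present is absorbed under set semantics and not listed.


step 1: rule r1; match: 0->8, 1->0, 2->3, 3->6; deleted nodes 8; deleted edges (8,0,c); (8,3,c); (8,6,c); added nodes 10, 11, 12, 13, 14, 15, 16; added edges (13,0,c); (13,10,c); (13,12,c); (14,3,c); (14,10,c); (14,11,c); (15,6,c); (15,11,c); (15,12,c); (16,10,c); (16,11,c); (16,12,c); result: nodes: 0:vx, 1:vx, 3:vx, 5:vx, 6:vx, 7:vx, 9:tri, 10:vx, 11:vx, 12:vx, 13:tri, 14:tri, 15:tri, 16:tri edges: (9,5,c); (9,6,c); (9,7,c); (9,7,ck); (13,0,c); (13,10,c); (13,12,c); (14,3,c); (14,10,c); (14,11,c); (15,6,c); (15,11,c); (15,12,c); (16,10,c); (16,11,c); (16,12,c)
step 2: rule r1; match: 0->13, 1->0, 2->10, 3->12; deleted nodes 13; deleted edges (13,0,c); (13,10,c); (13,12,c); added nodes 17, 18, 19, 20, 21, 22, 23; added edges (20,0,c); (20,17,c); (20,19,c); (21,10,c); (21,17,c); (21,18,c); (22,12,c); (22,18,c); (22,19,c); (23,17,c); (23,18,c); (23,19,c); result: nodes: 0:vx, 1:vx, 3:vx, 5:vx, 6:vx, 7:vx, 9:tri, 10:vx, 11:vx, 12:vx, 14:tri, 15:tri, 16:tri, 17:vx, 18:vx, 19:vx, 20:tri, 21:tri, 22:tri, 23:tri edges: (9,5,c); (9,6,c); (9,7,c); (9,7,ck); (14,3,c); (14,10,c); (14,11,c); (15,6,c); (15,11,c); (15,12,c); (16,10,c); (16,11,c); (16,12,c); (20,0,c); (20,17,c); (20,19,c); (21,10,c); (21,17,c); (21,18,c); (22,12,c); (22,18,c); (22,19,c); (23,17,c); (23,18,c); (23,19,c)
final:
nodes: 0:vx, 1:vx, 3:vx, 5:vx, 6:vx, 7:vx, 9:tri, 10:vx, 11:vx, 12:vx, 14:tri, 15:tri, 16:tri, 17:vx, 18:vx, 19:vx, 20:tri, 21:tri, 22:tri, 23:tri
edges: (9,5,c); (9,6,c); (9,7,c); (9,7,ck); (14,3,c); (14,10,c); (14,11,c); (15,6,c); (15,11,c); (15,12,c); (16,10,c); (16,11,c); (16,12,c); (20,0,c); (20,17,c); (20,19,c); (21,10,c); (21,17,c); (21,18,c); (22,12,c); (22,18,c); (22,19,c); (23,17,c); (23,18,c); (23,19,c)


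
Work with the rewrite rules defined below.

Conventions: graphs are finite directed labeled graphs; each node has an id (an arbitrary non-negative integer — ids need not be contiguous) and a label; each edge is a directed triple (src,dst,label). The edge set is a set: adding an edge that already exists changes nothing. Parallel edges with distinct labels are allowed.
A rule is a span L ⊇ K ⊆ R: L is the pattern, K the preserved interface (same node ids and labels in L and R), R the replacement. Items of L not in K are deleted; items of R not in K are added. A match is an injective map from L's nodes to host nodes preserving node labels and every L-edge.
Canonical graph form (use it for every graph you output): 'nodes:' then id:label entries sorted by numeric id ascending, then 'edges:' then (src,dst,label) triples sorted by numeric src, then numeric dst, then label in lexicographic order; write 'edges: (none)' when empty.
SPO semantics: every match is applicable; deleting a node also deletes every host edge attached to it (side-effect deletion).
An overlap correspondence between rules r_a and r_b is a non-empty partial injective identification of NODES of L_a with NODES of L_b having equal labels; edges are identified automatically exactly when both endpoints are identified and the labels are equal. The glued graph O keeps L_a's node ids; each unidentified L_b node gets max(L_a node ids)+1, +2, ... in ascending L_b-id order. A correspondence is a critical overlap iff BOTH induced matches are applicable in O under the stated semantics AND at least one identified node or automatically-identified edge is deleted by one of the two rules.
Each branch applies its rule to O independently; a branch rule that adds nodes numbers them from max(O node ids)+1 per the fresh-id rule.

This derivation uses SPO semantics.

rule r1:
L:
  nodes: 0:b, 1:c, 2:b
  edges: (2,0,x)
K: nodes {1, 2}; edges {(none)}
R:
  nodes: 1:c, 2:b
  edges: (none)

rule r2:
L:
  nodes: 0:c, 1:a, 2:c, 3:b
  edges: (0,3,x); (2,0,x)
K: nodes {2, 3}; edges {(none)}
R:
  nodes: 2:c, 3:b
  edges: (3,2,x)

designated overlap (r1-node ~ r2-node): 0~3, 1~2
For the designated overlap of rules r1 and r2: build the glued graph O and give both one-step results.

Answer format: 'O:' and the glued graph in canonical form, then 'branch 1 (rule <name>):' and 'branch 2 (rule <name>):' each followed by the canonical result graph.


O:
nodes: 0:b, 1:c, 2:b, 3:c, 4:a
edges: (1,3,x); (2,0,x); (3,0,x)
branch 1 (rule r1):
nodes: 1:c, 2:b, 3:c, 4:a
edges: (1,3,x)
branch 2 (rule r2):
nodes: 0:b, 1:c, 2:b
edges: (0,1,x); (2,0,x)


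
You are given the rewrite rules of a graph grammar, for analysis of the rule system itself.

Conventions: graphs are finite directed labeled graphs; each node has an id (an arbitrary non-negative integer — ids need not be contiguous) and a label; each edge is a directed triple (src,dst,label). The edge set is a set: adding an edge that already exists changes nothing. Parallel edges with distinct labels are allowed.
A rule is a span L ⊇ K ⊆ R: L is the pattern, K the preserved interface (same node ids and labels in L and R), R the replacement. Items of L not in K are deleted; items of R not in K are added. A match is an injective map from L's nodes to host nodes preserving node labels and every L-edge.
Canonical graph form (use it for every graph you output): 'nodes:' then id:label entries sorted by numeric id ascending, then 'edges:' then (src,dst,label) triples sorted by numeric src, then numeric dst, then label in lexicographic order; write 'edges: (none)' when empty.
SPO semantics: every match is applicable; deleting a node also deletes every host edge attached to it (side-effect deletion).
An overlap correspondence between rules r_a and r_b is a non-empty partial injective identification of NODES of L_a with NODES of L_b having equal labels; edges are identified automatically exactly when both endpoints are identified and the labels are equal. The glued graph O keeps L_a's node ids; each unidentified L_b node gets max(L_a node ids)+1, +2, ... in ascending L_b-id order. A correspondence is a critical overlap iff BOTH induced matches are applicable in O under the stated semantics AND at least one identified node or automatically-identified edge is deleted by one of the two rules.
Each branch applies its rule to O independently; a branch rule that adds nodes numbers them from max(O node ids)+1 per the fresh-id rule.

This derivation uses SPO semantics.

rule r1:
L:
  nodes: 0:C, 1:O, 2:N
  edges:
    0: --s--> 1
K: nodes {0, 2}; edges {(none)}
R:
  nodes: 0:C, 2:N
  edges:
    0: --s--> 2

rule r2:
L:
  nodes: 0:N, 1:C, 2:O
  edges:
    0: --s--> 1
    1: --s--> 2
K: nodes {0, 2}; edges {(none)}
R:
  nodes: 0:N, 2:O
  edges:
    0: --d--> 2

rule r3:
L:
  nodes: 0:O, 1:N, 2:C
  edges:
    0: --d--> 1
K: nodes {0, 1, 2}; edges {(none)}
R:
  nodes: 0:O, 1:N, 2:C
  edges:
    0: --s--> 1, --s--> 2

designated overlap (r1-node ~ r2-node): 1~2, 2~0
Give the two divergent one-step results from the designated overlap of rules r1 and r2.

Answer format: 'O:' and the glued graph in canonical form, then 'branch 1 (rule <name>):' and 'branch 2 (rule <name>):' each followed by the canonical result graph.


O:
nodes: 0:C, 1:O, 2:N, 3:C
edges: (0,1,s); (2,3,s); (3,1,s)
branch 1 (rule r1):
nodes: 0:C, 2:N, 3:C
edges: (0,2,s); (2,3,s)
branch 2 (rule r2):
nodes: 0:C, 1:O, 2:N
edges: (0,1,s); (2,1,d)


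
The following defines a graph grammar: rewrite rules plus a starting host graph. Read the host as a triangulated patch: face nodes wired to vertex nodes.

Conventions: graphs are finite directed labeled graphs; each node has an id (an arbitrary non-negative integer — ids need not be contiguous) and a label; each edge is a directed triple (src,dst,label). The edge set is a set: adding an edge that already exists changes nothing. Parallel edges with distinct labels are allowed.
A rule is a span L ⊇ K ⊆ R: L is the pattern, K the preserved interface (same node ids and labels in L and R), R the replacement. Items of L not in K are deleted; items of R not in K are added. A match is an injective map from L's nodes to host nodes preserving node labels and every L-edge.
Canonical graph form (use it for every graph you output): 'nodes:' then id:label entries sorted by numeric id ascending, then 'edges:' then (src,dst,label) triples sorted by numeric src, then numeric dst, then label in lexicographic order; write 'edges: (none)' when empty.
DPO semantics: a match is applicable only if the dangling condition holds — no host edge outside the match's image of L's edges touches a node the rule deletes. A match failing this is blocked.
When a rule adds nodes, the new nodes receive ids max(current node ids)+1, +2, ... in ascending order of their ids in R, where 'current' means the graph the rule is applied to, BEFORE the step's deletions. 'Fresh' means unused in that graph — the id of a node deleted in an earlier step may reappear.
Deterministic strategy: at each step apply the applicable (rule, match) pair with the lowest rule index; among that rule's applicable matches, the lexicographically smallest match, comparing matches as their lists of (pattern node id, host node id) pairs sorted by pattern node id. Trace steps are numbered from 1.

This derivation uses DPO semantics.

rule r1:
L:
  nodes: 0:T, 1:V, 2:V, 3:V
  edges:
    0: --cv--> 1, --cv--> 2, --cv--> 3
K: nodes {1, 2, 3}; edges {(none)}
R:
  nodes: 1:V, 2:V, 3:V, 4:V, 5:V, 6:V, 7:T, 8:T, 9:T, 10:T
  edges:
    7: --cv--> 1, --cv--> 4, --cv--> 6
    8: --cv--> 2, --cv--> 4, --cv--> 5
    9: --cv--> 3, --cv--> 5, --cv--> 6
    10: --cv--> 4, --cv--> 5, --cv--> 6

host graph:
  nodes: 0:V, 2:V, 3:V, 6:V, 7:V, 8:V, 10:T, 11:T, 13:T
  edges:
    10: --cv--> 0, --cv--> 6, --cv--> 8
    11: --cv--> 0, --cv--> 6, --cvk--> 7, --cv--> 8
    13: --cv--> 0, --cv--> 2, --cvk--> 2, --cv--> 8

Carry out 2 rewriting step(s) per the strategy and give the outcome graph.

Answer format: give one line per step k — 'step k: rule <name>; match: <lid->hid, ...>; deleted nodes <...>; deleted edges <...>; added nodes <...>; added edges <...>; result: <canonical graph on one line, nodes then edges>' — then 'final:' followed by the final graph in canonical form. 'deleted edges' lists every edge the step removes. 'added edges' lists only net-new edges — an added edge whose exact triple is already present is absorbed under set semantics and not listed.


step 1: rule r1; match: 0->10, 1->0, 2->6, 3->8; deleted nodes 10; deleted edges (10,0,cv); (10,6,cv); (10,8,cv); added nodes 14, 15, 16, 17, 18, 19, 20; added edges (17,0,cv); (17,14,cv); (17,16,cv); (18,6,cv); (18,14,cv); (18,15,cv); (19,8,cv); (19,15,cv); (19,16,cv); (20,14,cv); (20,15,cv); (20,16,cv); result: nodes: 0:V, 2:V, 3:V, 6:V, 7:V, 8:V, 11:T, 13:T, 14:V, 15:V, 16:V, 17:T, 18:T, 19:T, 20:T edges: (11,0,cv); (11,6,cv); (11,7,cvk); (11,8,cv); (13,0,cv); (13,2,cv); (13,2,cvk); (13,8,cv); (17,0,cv); (17,14,cv); (17,16,cv); (18,6,cv); (18,14,cv); (18,15,cv); (19,8,cv); (19,15,cv); (19,16,cv); (20,14,cv); (20,15,cv); (20,16,cv)
step 2: rule r1; match: 0->17, 1->0, 2->14, 3->16; deleted nodes 17; deleted edges (17,0,cv); (17,14,cv); (17,16,cv); added nodes 21, 22, 23, 24, 25, 26, 27; added edges (24,0,cv); (24,21,cv); (24,23,cv); (25,14,cv); (25,21,cv); (25,22,cv); (26,16,cv); (26,22,cv); (26,23,cv); (27,21,cv); (27,22,cv); (27,23,cv); result: nodes: 0:V, 2:V, 3:V, 6:V, 7:V, 8:V, 11:T, 13:T, 14:V, 15:V, 16:V, 18:T, 19:T, 20:T, 21:V, 22:V, 23:V, 24:T, 25:T, 26:T, 27:T edges: (11,0,cv); (11,6,cv); (11,7,cvk); (11,8,cv); (13,0,cv); (13,2,cv); (13,2,cvk); (13,8,cv); (18,6,cv); (18,14,cv); (18,15,cv); (19,8,cv); (19,15,cv); (19,16,cv); (20,14,cv); (20,15,cv); (20,16,cv); (24,0,cv); (24,21,cv); (24,23,cv); (25,14,cv); (25,21,cv); (25,22,cv); (26,16,cv); (26,22,cv); (26,23,cv); (27,21,cv); (27,22,cv); (27,23,cv)
final:
nodes: 0:V, 2:V, 3:V, 6:V, 7:V, 8:V, 11:T, 13:T, 14:V, 15:V, 16:V, 18:T, 19:T, 20:T, 21:V, 22:V, 23:V, 24:T, 25:T, 26:T, 27:T
edges: (11,0,cv); (11,6,cv); (11,7,cvk); (11,8,cv); (13,0,cv); (13,2,cv); (13,2,cvk); (13,8,cv); (18,6,cv); (18,14,cv); (18,15,cv); (19,8,cv); (19,15,cv); (19,16,cv); (20,14,cv); (20,15,cv); (20,16,cv); (24,0,cv); (24,21,cv); (24,23,cv); (25,14,cv); (25,21,cv); (25,22,cv); (26,16,cv); (26,22,cv); (26,23,cv); (27,21,cv); (27,22,cv); (27,23,cv)


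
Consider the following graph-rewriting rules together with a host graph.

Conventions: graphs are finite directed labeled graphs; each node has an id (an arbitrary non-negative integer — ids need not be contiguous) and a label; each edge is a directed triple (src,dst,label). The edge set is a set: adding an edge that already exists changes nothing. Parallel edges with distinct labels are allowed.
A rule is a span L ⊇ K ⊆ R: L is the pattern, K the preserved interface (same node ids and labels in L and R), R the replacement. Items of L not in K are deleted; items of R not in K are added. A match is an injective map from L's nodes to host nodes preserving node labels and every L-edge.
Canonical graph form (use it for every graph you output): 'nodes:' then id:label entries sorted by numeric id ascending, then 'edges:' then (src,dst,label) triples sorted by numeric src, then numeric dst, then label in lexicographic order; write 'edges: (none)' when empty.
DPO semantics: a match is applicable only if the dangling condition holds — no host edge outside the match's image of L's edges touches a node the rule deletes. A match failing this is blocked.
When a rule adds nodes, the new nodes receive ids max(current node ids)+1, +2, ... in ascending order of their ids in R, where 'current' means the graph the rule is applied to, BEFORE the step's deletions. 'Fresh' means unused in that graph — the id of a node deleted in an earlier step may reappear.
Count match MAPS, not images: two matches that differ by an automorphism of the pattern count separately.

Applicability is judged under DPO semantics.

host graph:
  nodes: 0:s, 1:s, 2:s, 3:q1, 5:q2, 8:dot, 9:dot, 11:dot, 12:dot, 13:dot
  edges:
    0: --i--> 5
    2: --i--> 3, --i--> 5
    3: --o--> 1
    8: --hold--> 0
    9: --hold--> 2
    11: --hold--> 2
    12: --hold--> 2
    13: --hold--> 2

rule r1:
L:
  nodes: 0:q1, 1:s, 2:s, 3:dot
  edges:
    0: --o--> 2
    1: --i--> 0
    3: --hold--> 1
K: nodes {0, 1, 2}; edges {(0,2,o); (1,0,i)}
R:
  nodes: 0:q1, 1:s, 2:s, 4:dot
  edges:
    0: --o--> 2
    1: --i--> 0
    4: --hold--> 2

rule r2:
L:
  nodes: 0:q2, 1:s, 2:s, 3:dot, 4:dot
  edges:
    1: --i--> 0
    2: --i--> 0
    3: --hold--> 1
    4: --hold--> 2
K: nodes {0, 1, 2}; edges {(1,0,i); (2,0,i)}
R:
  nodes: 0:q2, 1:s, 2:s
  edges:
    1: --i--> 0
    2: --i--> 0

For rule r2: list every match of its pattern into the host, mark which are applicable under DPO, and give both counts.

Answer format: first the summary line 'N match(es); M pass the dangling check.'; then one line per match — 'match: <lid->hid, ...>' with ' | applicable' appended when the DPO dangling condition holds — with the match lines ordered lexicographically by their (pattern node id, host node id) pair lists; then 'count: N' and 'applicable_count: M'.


8 match(es); 8 pass the dangling check.
match: 0->5, 1->0, 2->2, 3->8, 4->9 | applicable
match: 0->5, 1->0, 2->2, 3->8, 4->11 | applicable
match: 0->5, 1->0, 2->2, 3->8, 4->12 | applicable
match: 0->5, 1->0, 2->2, 3->8, 4->13 | applicable
match: 0->5, 1->2, 2->0, 3->9, 4->8 | applicable
match: 0->5, 1->2, 2->0, 3->11, 4->8 | applicable
match: 0->5, 1->2, 2->0, 3->12, 4->8 | applicable
match: 0->5, 1->2, 2->0, 3->13, 4->8 | applicable
count: 8
applicable_count: 8


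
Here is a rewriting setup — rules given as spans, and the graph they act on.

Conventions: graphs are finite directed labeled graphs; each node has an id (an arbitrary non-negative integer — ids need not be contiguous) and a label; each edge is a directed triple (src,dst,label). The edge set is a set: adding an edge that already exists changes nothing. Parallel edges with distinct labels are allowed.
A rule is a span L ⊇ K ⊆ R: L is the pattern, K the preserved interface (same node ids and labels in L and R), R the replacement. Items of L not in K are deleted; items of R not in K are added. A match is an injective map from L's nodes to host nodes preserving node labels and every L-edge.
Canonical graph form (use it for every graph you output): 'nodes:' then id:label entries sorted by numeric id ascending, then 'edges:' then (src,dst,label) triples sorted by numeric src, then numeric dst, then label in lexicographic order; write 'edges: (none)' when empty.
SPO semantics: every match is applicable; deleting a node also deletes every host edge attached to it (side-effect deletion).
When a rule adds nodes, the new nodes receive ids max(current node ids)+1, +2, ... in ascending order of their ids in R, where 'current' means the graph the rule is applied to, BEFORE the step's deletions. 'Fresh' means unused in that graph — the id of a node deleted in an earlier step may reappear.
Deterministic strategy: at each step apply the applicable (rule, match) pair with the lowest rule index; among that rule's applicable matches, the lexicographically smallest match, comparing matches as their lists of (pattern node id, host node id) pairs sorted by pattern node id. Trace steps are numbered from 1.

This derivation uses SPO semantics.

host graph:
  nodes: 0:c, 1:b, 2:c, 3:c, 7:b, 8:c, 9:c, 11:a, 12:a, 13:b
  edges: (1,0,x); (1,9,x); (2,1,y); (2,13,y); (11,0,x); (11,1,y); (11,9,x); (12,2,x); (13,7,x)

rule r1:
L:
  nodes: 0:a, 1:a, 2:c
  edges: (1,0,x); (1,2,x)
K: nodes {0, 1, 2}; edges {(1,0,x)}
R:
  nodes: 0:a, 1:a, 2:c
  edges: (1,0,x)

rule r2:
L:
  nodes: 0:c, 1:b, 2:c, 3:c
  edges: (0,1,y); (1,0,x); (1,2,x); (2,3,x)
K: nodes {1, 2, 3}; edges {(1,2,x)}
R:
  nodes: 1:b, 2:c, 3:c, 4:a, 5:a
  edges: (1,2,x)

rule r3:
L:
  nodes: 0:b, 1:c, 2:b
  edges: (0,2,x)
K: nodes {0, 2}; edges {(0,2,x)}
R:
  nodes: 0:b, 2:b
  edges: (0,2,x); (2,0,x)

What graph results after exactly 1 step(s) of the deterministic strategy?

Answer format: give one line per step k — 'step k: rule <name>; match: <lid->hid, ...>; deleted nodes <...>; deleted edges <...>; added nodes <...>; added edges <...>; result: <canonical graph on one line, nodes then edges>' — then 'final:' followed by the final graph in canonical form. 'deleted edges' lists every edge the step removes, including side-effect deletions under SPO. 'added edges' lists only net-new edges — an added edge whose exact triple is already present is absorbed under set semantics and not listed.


step 1: rule r3; match: 0->13, 1->0, 2->7; deleted nodes 0; deleted edges (1,0,x); (11,0,x); added nodes (none); added edges (7,13,x); result: nodes: 1:b, 2:c, 3:c, 7:b, 8:c, 9:c, 11:a, 12:a, 13:b edges: (1,9,x); (2,1,y); (2,13,y); (7,13,x); (11,1,y); (11,9,x); (12,2,x); (13,7,x)
final:
nodes: 1:b, 2:c, 3:c, 7:b, 8:c, 9:c, 11:a, 12:a, 13:b
edges: (1,9,x); (2,1,y); (2,13,y); (7,13,x); (11,1,y); (11,9,x); (12,2,x); (13,7,x)


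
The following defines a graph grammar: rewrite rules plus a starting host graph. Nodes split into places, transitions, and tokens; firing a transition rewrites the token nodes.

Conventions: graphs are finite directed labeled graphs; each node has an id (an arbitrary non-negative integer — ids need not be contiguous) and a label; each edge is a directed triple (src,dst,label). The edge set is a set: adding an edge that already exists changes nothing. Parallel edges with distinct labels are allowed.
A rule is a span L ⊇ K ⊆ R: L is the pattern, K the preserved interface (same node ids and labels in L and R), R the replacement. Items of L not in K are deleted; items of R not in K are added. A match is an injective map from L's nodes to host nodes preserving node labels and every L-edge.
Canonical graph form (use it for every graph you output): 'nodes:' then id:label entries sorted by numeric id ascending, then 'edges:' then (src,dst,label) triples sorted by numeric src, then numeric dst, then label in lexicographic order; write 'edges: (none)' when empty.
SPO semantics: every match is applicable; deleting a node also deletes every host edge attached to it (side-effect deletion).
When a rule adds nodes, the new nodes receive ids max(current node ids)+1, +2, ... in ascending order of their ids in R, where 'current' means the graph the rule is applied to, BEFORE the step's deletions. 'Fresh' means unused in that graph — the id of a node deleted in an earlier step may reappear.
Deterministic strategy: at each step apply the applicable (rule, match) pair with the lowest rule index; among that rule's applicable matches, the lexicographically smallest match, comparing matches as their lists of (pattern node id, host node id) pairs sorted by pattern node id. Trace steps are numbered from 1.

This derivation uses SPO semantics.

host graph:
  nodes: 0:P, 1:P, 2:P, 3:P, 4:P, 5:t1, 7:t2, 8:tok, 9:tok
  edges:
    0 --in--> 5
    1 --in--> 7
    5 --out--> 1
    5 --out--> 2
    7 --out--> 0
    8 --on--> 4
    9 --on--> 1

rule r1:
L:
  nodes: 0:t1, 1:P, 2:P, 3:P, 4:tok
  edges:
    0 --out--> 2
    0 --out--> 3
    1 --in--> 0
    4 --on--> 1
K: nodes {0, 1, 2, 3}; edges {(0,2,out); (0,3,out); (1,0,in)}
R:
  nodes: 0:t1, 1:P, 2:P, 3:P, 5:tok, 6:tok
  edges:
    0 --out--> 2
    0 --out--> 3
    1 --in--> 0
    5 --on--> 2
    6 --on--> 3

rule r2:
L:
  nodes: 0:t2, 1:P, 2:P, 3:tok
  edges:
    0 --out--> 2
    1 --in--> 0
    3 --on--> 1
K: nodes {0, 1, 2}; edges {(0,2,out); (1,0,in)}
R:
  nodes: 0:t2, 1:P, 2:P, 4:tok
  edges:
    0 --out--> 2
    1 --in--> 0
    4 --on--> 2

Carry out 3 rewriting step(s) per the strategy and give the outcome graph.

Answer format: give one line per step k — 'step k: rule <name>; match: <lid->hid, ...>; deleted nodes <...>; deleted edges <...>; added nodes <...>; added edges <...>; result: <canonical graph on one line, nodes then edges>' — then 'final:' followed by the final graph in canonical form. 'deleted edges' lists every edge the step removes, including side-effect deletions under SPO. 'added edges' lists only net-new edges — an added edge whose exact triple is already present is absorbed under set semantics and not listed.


step 1: rule r2; match: 0->7, 1->1, 2->0, 3->9; deleted nodes 9; deleted edges (9,1,on); added nodes 10; added edges (10,0,on); result: nodes: 0:P, 1:P, 2:P, 3:P, 4:P, 5:t1, 7:t2, 8:tok, 10:tok edges: (0,5,in); (1,7,in); (5,1,out); (5,2,out); (7,0,out); (8,4,on); (10,0,on)
step 2: rule r1; match: 0->5, 1->0, 2->1, 3->2, 4->10; deleted nodes 10; deleted edges (10,0,on); added nodes 11, 12; added edges (11,1,on); (12,2,on); result: nodes: 0:P, 1:P, 2:P, 3:P, 4:P, 5:t1, 7:t2, 8:tok, 11:tok, 12:tok edges: (0,5,in); (1,7,in); (5,1,out); (5,2,out); (7,0,out); (8,4,on); (11,1,on); (12,2,on)
step 3: rule r2; match: 0->7, 1->1, 2->0, 3->11; deleted nodes 11; deleted edges (11,1,on); added nodes 13; added edges (13,0,on); result: nodes: 0:P, 1:P, 2:P, 3:P, 4:P, 5:t1, 7:t2, 8:tok, 12:tok, 13:tok edges: (0,5,in); (1,7,in); (5,1,out); (5,2,out); (7,0,out); (8,4,on); (12,2,on); (13,0,on)
final:
nodes: 0:P, 1:P, 2:P, 3:P, 4:P, 5:t1, 7:t2, 8:tok, 12:tok, 13:tok
edges: (0,5,in); (1,7,in); (5,1,out); (5,2,out); (7,0,out); (8,4,on); (12,2,on); (13,0,on)
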